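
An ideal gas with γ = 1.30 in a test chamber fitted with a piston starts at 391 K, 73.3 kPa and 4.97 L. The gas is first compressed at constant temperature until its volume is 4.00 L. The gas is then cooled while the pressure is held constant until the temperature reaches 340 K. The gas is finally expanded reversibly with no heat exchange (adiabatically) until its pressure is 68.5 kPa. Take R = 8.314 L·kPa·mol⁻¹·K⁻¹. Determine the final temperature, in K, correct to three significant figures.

T₄ ≈ 318 K

Isothermal, so P V is constant: T₂ = T₁; P₂ = P₁·(V₁/V₂) = 91.08 kPa.
Isobaric, so V/T is constant: P₃ = P₂; V₃ = V₂·(T₃/T₂) = 3.478 L.
Reversible adiabatic, γ = 1.30: T₄ = T₃·(P₄/P₃)^((γ−1)/γ) = 318.4 K; V₄ = V₃·(P₃/P₄)^(1/γ) = 4.330 L.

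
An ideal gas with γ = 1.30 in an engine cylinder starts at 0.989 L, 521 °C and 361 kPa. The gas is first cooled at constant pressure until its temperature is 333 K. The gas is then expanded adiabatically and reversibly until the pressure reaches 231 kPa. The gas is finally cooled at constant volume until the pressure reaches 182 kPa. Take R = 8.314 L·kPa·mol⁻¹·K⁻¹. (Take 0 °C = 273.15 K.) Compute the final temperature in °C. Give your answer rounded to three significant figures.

T₄ ≈ -36.5 °C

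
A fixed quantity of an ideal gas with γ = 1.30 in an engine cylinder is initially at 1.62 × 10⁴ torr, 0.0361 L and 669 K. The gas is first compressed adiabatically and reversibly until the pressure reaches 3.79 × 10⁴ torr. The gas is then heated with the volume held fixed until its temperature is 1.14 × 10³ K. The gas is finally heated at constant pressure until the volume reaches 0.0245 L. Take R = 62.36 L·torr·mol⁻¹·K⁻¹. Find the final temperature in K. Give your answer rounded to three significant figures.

Reversible adiabatic, γ = 1.30: T₂ = T₁·(P₂/P₁)^((γ−1)/γ) = 814.0 K; V₂ = V₁·(P₁/P₂)^(1/γ) = 0.01877 L.
Isochoric, so P/T is constant: V₃ = V₂; P₃ = P₂·(T₃/T₂) = 5.308e+04 torr.
P constant ⇒ V ∝ T: P₄ = P₃; T₄ = T₃·(V₄/V₃) = 1488 K.

T₄ ≈ 1.49e+03 K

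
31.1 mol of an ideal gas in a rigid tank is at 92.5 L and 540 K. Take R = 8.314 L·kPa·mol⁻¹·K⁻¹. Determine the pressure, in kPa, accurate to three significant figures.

PV = nRT ⇒ P = nRT/V = (31.1 × 8.314 × 540) / 92.5

P ≈ 1.51e+03 kPa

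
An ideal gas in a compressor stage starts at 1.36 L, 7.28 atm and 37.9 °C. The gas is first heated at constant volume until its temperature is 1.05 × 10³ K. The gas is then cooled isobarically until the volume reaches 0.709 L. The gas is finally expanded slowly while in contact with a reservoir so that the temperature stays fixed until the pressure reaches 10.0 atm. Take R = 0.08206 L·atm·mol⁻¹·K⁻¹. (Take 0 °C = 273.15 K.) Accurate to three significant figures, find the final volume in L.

V₄ ≈ 1.74 L

Convert: T₁ = 311.0 K.
Isochoric, so P/T is constant: V₂ = V₁; P₂ = P₁·(T₂/T₁) = 24.57 atm.
Isobaric, so V/T is constant: P₃ = P₂; T₃ = T₂·(V₃/V₂) = 547.4 K.
Isothermal, so P V is constant: T₄ = T₃; V₄ = V₃·(P₃/P₄) = 1.742 L.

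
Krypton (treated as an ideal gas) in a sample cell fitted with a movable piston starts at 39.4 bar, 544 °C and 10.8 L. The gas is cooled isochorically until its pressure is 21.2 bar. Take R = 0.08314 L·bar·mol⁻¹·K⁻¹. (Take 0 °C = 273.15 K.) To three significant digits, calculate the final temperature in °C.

Convert: T₁ = 817.1 K.
V constant ⇒ P ∝ T: V₂ = V₁; T₂ = T₁·(P₂/P₁) = 439.7 K.

T₂ ≈ 167 °C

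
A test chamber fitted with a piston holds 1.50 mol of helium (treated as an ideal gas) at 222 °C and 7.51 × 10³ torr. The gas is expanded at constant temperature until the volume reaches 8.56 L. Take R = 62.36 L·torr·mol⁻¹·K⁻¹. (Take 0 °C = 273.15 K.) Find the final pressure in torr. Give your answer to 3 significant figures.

P₂ ≈ 5.41e+03 torr

Convert: T₁ = 495.1 K.
From PV = nRT: V₁ = nRT₁/P₁ = 6.167 L.
Isothermal, so P V is constant: T₂ = T₁; P₂ = P₁·(V₁/V₂) = 5411 torr.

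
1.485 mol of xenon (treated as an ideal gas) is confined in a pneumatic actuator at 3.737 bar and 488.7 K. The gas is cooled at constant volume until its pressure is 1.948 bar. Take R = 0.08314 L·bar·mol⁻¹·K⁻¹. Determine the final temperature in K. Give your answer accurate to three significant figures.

From PV = nRT: V₁ = nRT₁/P₁ = 16.15 L.
Isochoric, so P/T is constant: V₂ = V₁; T₂ = T₁·(P₂/P₁) = 254.7 K.

T₂ ≈ 255 K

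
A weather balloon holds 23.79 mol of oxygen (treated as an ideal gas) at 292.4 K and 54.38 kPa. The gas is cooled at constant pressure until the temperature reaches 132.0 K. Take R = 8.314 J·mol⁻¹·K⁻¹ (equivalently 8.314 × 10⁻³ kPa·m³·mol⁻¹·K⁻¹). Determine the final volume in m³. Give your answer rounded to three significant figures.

From PV = nRT: V₁ = nRT₁/P₁ = 1.064 m³.
P constant ⇒ V ∝ T: P₂ = P₁; V₂ = V₁·(T₂/T₁) = 0.4801 m³.

V₂ ≈ 0.480 m³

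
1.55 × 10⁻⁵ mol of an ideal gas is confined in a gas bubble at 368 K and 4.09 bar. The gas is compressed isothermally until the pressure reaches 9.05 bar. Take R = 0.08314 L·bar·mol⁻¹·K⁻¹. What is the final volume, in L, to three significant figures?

V₂ ≈ 5.24e-05 L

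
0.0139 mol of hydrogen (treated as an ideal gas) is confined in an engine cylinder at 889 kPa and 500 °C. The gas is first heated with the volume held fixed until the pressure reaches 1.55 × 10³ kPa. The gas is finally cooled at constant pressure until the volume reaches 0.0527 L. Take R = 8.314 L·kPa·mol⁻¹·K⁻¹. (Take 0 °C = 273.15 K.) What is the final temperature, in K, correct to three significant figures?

Convert: T₁ = 773.1 K.
From PV = nRT: V₁ = nRT₁/P₁ = 0.1005 L.
Isochoric, so P/T is constant: V₂ = V₁; T₂ = T₁·(P₂/P₁) = 1348 K.
P constant ⇒ V ∝ T: P₃ = P₂; T₃ = T₂·(V₃/V₂) = 706.8 K.

T₃ ≈ 707 K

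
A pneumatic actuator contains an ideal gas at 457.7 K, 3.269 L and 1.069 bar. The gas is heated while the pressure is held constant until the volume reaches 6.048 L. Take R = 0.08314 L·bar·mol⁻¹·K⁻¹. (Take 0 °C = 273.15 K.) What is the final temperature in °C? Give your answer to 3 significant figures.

T₂ ≈ 574 °C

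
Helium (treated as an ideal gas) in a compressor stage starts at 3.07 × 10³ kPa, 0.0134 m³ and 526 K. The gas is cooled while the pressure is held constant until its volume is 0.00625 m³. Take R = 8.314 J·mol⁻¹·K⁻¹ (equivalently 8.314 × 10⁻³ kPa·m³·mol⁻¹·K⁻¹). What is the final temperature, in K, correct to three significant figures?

T₂ ≈ 245 K

Isobaric, so V/T is constant: P₂ = P₁; T₂ = T₁·(V₂/V₁) = 245.3 K.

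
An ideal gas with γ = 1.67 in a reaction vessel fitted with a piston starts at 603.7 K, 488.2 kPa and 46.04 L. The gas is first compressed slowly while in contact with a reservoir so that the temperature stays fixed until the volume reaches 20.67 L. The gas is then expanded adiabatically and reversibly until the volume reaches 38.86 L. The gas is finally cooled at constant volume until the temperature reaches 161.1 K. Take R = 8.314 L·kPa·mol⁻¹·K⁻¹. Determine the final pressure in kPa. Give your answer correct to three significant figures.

P₄ ≈ 154 kPa

T constant ⇒ Boyle's law P V = const: T₂ = T₁; P₂ = P₁·(V₁/V₂) = 1087 kPa.
Adiabatic (γ = 1.67), T V^(γ−1) and P V^γ constant: T₃ = T₂·(V₂/V₃)^(γ−1) = 395.5 K; P₃ = P₂·(V₂/V₃)^γ = 378.9 kPa.
Isochoric, so P/T is constant: V₄ = V₃; P₄ = P₃·(T₄/T₃) = 154.3 kPa.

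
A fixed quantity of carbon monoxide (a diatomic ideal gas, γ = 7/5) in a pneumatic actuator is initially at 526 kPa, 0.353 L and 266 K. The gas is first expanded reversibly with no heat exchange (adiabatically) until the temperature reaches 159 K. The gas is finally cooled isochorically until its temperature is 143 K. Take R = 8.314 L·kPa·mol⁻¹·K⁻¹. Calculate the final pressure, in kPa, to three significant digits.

Reversible adiabatic, γ = 7/5: P₂ = P₁·(T₂/T₁)^(γ/(γ−1)) = 86.85 kPa; V₂ = V₁·(T₁/T₂)^(1/(γ−1)) = 1.278 L.
Isochoric, so P/T is constant: V₃ = V₂; P₃ = P₂·(T₃/T₂) = 78.11 kPa.

P₃ ≈ 78.1 kPa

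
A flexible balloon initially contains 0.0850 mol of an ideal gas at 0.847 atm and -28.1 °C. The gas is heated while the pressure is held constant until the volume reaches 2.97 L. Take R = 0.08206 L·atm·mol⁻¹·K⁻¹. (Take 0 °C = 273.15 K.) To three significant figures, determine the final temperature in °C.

Convert: T₁ = 245.0 K.
From PV = nRT: V₁ = nRT₁/P₁ = 2.018 L.
P constant ⇒ V ∝ T: P₂ = P₁; T₂ = T₁·(V₂/V₁) = 360.7 K.

T₂ ≈ 87.5 °C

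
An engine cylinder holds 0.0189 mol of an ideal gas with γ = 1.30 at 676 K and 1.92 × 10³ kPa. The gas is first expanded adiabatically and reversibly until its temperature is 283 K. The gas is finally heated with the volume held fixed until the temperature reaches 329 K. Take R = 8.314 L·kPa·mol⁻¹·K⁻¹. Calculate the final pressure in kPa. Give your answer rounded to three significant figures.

P₃ ≈ 51.3 kPa

From PV = nRT: V₁ = nRT₁/P₁ = 0.05532 L.
Adiabatic (γ = 1.30), T V^(γ−1) and P V^γ constant: P₂ = P₁·(T₂/T₁)^(γ/(γ−1)) = 44.12 kPa; V₂ = V₁·(T₁/T₂)^(1/(γ−1)) = 1.008 L.
V constant ⇒ P ∝ T: V₃ = V₂; P₃ = P₂·(T₃/T₂) = 51.29 kPa.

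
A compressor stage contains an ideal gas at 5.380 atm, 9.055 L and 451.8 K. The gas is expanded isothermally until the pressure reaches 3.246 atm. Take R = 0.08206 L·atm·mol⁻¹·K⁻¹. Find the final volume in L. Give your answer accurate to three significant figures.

V₂ ≈ 15.0 L

T constant ⇒ Boyle's law P V = const: T₂ = T₁; V₂ = V₁·(P₁/P₂) = 15.01 L.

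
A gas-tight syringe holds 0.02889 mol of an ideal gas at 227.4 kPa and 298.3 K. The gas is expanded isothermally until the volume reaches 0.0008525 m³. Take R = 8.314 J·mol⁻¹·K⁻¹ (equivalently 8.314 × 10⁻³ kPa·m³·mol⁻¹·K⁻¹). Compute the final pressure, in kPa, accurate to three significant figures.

P₂ ≈ 84.0 kPa

From PV = nRT: V₁ = nRT₁/P₁ = 0.0003151 m³.
Isothermal, so P V is constant: T₂ = T₁; P₂ = P₁·(V₁/V₂) = 84.05 kPa.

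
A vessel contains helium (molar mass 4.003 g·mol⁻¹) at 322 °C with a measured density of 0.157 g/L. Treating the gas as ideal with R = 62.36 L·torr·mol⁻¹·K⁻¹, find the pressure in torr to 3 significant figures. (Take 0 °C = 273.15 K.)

P ≈ 1.46e+03 torr

ρ = PM/(RT) ⇒ P = ρRT/M = (0.157 × 62.36 × 595.1) / 4.003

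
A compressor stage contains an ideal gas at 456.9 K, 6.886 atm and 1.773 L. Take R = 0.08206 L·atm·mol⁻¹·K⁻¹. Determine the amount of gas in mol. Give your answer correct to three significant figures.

n ≈ 0.326 mol

PV = nRT ⇒ n = PV/(RT) = (6.886 × 1.773) / (0.08206 × 456.9)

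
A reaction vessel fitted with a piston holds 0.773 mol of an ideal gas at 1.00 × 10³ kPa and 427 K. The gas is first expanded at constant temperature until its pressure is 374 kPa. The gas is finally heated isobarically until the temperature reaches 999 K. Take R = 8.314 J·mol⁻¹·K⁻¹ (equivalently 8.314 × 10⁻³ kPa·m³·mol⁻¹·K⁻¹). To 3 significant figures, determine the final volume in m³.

From PV = nRT: V₁ = nRT₁/P₁ = 0.002744 m³.
Isothermal, so P V is constant: T₂ = T₁; V₂ = V₁·(P₁/P₂) = 0.007337 m³.
P constant ⇒ V ∝ T: P₃ = P₂; V₃ = V₂·(T₃/T₂) = 0.01717 m³.

V₃ ≈ 0.0172 m³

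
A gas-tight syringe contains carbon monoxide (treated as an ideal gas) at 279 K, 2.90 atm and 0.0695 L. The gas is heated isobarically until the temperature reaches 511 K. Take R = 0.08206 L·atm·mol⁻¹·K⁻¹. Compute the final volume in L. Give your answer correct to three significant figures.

V₂ ≈ 0.127 L

P constant ⇒ V ∝ T: P₂ = P₁; V₂ = V₁·(T₂/T₁) = 0.1273 L.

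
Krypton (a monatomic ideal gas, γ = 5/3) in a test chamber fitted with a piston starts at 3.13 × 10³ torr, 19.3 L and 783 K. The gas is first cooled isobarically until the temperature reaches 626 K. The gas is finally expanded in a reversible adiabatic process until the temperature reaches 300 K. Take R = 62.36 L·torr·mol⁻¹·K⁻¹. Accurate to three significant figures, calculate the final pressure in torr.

P₃ ≈ 498 torr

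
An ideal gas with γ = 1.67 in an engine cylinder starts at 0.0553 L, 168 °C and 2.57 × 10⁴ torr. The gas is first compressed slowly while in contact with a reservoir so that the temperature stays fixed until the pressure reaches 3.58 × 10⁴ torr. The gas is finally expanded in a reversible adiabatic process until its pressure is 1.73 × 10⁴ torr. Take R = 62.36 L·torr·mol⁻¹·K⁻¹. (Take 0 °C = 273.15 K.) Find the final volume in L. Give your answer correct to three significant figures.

Convert: T₁ = 441.1 K.
T constant ⇒ Boyle's law P V = const: T₂ = T₁; V₂ = V₁·(P₁/P₂) = 0.03970 L.
Reversible adiabatic, γ = 1.67: T₃ = T₂·(P₃/P₂)^((γ−1)/γ) = 329.5 K; V₃ = V₂·(P₂/P₃)^(1/γ) = 0.06136 L.

V₃ ≈ 0.0614 L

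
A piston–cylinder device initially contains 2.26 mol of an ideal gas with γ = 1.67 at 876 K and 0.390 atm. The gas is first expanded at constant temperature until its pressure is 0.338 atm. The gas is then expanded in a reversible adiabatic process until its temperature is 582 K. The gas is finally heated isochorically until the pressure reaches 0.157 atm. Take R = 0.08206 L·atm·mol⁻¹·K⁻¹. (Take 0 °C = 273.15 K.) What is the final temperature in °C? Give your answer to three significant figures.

From PV = nRT: V₁ = nRT₁/P₁ = 416.6 L.
T constant ⇒ Boyle's law P V = const: T₂ = T₁; V₂ = V₁·(P₁/P₂) = 480.6 L.
Reversible adiabatic, γ = 1.67: P₃ = P₂·(T₃/T₂)^(γ/(γ−1)) = 0.1220 atm; V₃ = V₂·(T₂/T₃)^(1/(γ−1)) = 884.9 L.
V constant ⇒ P ∝ T: V₄ = V₃; T₄ = T₃·(P₄/P₃) = 749.1 K.

T₄ ≈ 476 °C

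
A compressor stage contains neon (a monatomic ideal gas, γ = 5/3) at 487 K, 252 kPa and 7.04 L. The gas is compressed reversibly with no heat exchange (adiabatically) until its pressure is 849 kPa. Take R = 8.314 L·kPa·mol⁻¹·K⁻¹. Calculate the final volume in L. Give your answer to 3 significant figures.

V₂ ≈ 3.40 L

Reversible adiabatic, γ = 5/3: T₂ = T₁·(P₂/P₁)^((γ−1)/γ) = 791.6 K; V₂ = V₁·(P₁/P₂)^(1/γ) = 3.397 L.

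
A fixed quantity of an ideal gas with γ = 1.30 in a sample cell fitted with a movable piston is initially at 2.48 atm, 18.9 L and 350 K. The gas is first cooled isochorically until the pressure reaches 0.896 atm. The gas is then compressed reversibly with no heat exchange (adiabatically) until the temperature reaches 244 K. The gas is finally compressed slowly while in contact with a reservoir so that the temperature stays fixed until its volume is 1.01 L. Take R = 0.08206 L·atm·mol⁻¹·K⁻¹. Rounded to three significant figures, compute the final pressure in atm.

P₄ ≈ 32.4 atm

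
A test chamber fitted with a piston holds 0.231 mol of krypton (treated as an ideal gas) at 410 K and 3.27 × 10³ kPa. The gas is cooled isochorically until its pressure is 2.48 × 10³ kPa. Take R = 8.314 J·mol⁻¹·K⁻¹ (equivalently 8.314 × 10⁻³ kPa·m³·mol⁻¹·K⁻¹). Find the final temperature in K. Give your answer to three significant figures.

T₂ ≈ 311 K

From PV = nRT: V₁ = nRT₁/P₁ = 0.0002408 m³.
V constant ⇒ P ∝ T: V₂ = V₁; T₂ = T₁·(P₂/P₁) = 310.9 K.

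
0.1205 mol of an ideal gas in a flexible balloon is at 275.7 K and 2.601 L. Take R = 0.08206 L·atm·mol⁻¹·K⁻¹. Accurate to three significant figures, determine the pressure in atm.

P ≈ 1.05 atm

PV = nRT ⇒ P = nRT/V = (0.1205 × 0.08206 × 275.7) / 2.601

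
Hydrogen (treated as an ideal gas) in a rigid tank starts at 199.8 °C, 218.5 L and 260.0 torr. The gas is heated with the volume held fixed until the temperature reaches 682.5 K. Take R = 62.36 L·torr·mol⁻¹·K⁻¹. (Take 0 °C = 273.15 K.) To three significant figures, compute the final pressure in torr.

P₂ ≈ 375 torr

Convert: T₁ = 472.9 K.
Isochoric, so P/T is constant: V₂ = V₁; P₂ = P₁·(T₂/T₁) = 375.2 torr.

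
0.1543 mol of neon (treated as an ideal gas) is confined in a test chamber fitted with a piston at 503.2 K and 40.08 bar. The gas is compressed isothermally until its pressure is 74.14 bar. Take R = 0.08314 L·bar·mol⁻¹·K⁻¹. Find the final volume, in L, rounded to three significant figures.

From PV = nRT: V₁ = nRT₁/P₁ = 0.1611 L.
Isothermal, so P V is constant: T₂ = T₁; V₂ = V₁·(P₁/P₂) = 0.08707 L.

V₂ ≈ 0.0871 L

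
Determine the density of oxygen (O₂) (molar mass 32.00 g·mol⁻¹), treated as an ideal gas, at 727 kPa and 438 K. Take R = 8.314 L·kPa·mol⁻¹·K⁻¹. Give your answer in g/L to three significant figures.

ρ ≈ 6.39 g/L

ρ = PM/(RT) = (727 × 32.00) / (8.314 × 438.0)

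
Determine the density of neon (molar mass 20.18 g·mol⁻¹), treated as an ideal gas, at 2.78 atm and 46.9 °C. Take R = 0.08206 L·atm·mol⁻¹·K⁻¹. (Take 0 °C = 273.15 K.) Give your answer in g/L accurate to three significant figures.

ρ ≈ 2.14 g/L

ρ = PM/(RT) = (2.78 × 20.18) / (0.08206 × 320.0)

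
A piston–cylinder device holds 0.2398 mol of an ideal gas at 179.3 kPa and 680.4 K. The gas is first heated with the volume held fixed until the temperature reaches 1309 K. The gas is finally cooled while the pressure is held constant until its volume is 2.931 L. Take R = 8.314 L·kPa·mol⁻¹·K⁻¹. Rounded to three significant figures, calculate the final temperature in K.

From PV = nRT: V₁ = nRT₁/P₁ = 7.566 L.
V constant ⇒ P ∝ T: V₂ = V₁; P₂ = P₁·(T₂/T₁) = 344.9 kPa.
P constant ⇒ V ∝ T: P₃ = P₂; T₃ = T₂·(V₃/V₂) = 507.1 K.

T₃ ≈ 507 K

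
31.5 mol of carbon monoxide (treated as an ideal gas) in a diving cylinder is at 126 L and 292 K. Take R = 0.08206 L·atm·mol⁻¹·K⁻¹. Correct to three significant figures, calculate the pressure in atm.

PV = nRT ⇒ P = nRT/V = (31.5 × 0.08206 × 292) / 126

P ≈ 5.99 atm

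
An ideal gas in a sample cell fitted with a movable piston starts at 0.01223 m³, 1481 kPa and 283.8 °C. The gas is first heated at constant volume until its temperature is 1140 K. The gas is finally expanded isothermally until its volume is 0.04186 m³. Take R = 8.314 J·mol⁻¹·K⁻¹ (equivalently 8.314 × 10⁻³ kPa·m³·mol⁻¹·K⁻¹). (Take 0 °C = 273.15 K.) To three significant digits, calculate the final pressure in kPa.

P₃ ≈ 886 kPa

Convert: T₁ = 557.0 K.
V constant ⇒ P ∝ T: V₂ = V₁; P₂ = P₁·(T₂/T₁) = 3031 kPa.
T constant ⇒ Boyle's law P V = const: T₃ = T₂; P₃ = P₂·(V₂/V₃) = 885.7 kPa.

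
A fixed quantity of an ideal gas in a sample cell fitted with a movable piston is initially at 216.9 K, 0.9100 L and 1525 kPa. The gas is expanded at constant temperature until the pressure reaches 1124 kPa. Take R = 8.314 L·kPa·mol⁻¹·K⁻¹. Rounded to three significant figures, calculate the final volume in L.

V₂ ≈ 1.23 L

T constant ⇒ Boyle's law P V = const: T₂ = T₁; V₂ = V₁·(P₁/P₂) = 1.235 L.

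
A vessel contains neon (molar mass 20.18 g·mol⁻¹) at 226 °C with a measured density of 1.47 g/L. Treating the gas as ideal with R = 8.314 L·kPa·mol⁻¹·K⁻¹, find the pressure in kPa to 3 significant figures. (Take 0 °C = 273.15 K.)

P ≈ 302 kPa

ρ = PM/(RT) ⇒ P = ρRT/M = (1.47 × 8.314 × 499.1) / 20.18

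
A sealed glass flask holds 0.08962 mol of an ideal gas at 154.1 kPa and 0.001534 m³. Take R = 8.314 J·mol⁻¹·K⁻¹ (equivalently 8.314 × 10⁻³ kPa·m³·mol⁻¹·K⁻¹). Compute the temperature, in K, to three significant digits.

PV = nRT ⇒ T = PV/(nR) = (154.1 × 0.001534) / (0.08962 × 8.314 × 10⁻³)

T ≈ 317 K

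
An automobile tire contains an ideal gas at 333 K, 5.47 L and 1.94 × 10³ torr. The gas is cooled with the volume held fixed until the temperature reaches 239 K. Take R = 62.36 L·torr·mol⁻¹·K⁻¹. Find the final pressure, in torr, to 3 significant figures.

V constant ⇒ P ∝ T: V₂ = V₁; P₂ = P₁·(T₂/T₁) = 1392 torr.

P₂ ≈ 1.39e+03 torr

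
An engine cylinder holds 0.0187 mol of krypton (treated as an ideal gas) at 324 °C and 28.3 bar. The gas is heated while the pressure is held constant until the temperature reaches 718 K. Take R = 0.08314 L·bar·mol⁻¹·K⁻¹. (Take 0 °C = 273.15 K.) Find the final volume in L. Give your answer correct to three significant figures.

V₂ ≈ 0.0394 L

Convert: T₁ = 597.1 K.
From PV = nRT: V₁ = nRT₁/P₁ = 0.03281 L.
Isobaric, so V/T is constant: P₂ = P₁; V₂ = V₁·(T₂/T₁) = 0.03944 L.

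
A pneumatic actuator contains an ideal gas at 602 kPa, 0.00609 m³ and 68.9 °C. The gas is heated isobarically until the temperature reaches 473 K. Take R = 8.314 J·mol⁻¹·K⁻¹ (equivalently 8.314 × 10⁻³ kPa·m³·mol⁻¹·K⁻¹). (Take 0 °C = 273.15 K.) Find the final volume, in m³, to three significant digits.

V₂ ≈ 0.00842 m³

Convert: T₁ = 342.0 K.
Isobaric, so V/T is constant: P₂ = P₁; V₂ = V₁·(T₂/T₁) = 0.008421 m³.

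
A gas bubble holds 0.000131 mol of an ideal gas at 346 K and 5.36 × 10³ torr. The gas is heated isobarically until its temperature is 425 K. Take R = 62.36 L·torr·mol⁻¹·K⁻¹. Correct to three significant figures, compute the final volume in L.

V₂ ≈ 0.000648 L

From PV = nRT: V₁ = nRT₁/P₁ = 0.0005273 L.
P constant ⇒ V ∝ T: P₂ = P₁; V₂ = V₁·(T₂/T₁) = 0.0006477 L.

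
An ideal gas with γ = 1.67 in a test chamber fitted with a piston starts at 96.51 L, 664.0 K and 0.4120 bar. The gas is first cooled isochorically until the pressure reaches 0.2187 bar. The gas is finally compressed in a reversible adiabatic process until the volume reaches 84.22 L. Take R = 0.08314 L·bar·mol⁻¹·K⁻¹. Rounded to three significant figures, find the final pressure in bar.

Isochoric, so P/T is constant: V₂ = V₁; T₂ = T₁·(P₂/P₁) = 352.5 K.
Reversible adiabatic, γ = 1.67: T₃ = T₂·(V₂/V₃)^(γ−1) = 386.1 K; P₃ = P₂·(V₂/V₃)^γ = 0.2746 bar.

P₃ ≈ 0.275 bar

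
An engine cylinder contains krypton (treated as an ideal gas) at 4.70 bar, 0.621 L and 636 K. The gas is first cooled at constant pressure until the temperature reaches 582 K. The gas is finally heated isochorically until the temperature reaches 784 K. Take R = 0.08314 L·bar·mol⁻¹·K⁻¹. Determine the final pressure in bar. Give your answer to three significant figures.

P constant ⇒ V ∝ T: P₂ = P₁; V₂ = V₁·(T₂/T₁) = 0.5683 L.
Isochoric, so P/T is constant: V₃ = V₂; P₃ = P₂·(T₃/T₂) = 6.331 bar.

P₃ ≈ 6.33 bar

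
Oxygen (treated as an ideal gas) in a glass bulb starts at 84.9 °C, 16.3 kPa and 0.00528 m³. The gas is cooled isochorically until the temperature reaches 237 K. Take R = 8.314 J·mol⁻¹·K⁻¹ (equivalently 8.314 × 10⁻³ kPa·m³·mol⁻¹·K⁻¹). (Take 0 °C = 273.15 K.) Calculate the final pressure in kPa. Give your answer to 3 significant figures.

Convert: T₁ = 358.0 K.
V constant ⇒ P ∝ T: V₂ = V₁; P₂ = P₁·(T₂/T₁) = 10.79 kPa.

P₂ ≈ 10.8 kPa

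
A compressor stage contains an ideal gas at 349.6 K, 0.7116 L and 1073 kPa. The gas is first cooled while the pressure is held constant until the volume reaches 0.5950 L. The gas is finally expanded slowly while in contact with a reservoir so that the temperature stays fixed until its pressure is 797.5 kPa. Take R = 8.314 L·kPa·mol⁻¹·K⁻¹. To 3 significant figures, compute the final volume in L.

V₃ ≈ 0.801 L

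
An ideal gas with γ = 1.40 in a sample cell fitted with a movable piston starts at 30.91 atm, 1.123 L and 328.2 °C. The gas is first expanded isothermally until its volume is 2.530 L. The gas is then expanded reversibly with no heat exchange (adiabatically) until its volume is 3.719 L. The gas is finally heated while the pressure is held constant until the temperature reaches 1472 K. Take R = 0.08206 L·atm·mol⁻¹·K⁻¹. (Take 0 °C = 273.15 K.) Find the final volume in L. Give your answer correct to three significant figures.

V₄ ≈ 10.6 L

Convert: T₁ = 601.3 K.
T constant ⇒ Boyle's law P V = const: T₂ = T₁; P₂ = P₁·(V₁/V₂) = 13.72 atm.
Reversible adiabatic, γ = 1.40: T₃ = T₂·(V₂/V₃)^(γ−1) = 515.5 K; P₃ = P₂·(V₂/V₃)^γ = 8.001 atm.
Isobaric, so V/T is constant: P₄ = P₃; V₄ = V₃·(T₄/T₃) = 10.62 L.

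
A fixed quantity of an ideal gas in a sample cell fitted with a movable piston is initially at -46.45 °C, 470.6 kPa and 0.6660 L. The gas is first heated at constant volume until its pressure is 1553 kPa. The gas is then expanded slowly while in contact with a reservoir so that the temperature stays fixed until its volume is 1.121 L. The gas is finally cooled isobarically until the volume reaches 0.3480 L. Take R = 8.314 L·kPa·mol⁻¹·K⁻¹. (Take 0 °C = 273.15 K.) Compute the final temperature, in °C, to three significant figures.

Convert: T₁ = 226.7 K.
V constant ⇒ P ∝ T: V₂ = V₁; T₂ = T₁·(P₂/P₁) = 748.1 K.
Isothermal, so P V is constant: T₃ = T₂; P₃ = P₂·(V₂/V₃) = 922.7 kPa.
Isobaric, so V/T is constant: P₄ = P₃; T₄ = T₃·(V₄/V₃) = 232.2 K.

T₄ ≈ -40.9 °C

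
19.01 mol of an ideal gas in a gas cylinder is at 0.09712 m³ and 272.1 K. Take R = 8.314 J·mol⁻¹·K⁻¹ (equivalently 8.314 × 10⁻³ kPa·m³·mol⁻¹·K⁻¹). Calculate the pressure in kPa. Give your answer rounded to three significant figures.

PV = nRT ⇒ P = nRT/V = (19.01 × 8.314 × 10⁻³ × 272.1) / 0.09712

P ≈ 443 kPa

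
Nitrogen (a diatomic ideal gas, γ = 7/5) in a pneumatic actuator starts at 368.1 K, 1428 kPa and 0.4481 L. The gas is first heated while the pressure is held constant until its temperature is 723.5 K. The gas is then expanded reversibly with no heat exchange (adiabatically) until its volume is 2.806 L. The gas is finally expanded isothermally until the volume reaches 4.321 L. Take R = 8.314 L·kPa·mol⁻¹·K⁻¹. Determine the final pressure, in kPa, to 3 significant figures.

Isobaric, so V/T is constant: P₂ = P₁; V₂ = V₁·(T₂/T₁) = 0.8807 L.
Adiabatic (γ = 7/5), T V^(γ−1) and P V^γ constant: T₃ = T₂·(V₂/V₃)^(γ−1) = 455.1 K; P₃ = P₂·(V₂/V₃)^γ = 282.0 kPa.
T constant ⇒ Boyle's law P V = const: T₄ = T₃; P₄ = P₃·(V₃/V₄) = 183.1 kPa.

P₄ ≈ 183 kPa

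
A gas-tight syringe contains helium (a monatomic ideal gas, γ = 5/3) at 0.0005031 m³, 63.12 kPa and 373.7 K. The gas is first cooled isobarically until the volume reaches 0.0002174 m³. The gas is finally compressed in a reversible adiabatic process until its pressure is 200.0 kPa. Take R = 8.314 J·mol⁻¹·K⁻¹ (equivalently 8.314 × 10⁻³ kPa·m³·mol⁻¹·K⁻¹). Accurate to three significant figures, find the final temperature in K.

T₃ ≈ 256 K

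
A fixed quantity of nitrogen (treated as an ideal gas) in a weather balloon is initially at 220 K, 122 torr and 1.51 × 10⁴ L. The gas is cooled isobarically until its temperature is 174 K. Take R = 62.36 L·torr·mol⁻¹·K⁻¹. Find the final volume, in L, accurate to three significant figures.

V₂ ≈ 1.19e+04 L

P constant ⇒ V ∝ T: P₂ = P₁; V₂ = V₁·(T₂/T₁) = 1.194e+04 L.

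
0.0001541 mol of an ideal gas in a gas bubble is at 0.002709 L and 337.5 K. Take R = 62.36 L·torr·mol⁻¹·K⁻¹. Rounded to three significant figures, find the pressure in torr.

P ≈ 1.20e+03 torr

PV = nRT ⇒ P = nRT/V = (0.0001541 × 62.36 × 337.5) / 0.002709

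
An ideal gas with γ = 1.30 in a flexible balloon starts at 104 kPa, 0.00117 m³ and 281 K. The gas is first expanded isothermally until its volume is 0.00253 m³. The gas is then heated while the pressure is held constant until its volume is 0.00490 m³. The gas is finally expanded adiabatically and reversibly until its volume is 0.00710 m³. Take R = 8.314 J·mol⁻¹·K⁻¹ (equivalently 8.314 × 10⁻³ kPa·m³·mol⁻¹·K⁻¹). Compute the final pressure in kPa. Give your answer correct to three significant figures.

P₄ ≈ 29.7 kPa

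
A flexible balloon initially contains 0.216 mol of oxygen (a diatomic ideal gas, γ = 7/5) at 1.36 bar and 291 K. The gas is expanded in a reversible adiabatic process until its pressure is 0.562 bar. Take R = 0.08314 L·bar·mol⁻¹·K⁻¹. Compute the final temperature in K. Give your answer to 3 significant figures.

From PV = nRT: V₁ = nRT₁/P₁ = 3.843 L.
Adiabatic (γ = 7/5), T V^(γ−1) and P V^γ constant: T₂ = T₁·(P₂/P₁)^((γ−1)/γ) = 226.1 K; V₂ = V₁·(P₁/P₂)^(1/γ) = 7.224 L.

T₂ ≈ 226 K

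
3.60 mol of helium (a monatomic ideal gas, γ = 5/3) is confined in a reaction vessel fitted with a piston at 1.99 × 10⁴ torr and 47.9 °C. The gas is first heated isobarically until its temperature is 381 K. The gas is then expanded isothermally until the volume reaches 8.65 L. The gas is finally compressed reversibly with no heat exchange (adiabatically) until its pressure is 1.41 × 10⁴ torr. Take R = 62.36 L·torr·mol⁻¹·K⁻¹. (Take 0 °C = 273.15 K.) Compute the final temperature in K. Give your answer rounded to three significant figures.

T₄ ≈ 439 K

Convert: T₁ = 321.0 K.
From PV = nRT: V₁ = nRT₁/P₁ = 3.622 L.
P constant ⇒ V ∝ T: P₂ = P₁; V₂ = V₁·(T₂/T₁) = 4.298 L.
T constant ⇒ Boyle's law P V = const: T₃ = T₂; P₃ = P₂·(V₂/V₃) = 9888 torr.
Reversible adiabatic, γ = 5/3: T₄ = T₃·(P₄/P₃)^((γ−1)/γ) = 439.1 K; V₄ = V₃·(P₃/P₄)^(1/γ) = 6.991 L.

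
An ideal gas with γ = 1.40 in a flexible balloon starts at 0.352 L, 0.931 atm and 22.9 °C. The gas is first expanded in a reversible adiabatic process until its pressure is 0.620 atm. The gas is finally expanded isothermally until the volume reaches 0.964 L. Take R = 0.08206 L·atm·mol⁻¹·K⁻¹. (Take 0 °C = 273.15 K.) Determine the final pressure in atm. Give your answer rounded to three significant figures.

P₃ ≈ 0.303 atm

Convert: T₁ = 296.0 K.
Adiabatic (γ = 1.40), T V^(γ−1) and P V^γ constant: T₂ = T₁·(P₂/P₁)^((γ−1)/γ) = 263.6 K; V₂ = V₁·(P₁/P₂)^(1/γ) = 0.4706 L.
T constant ⇒ Boyle's law P V = const: T₃ = T₂; P₃ = P₂·(V₂/V₃) = 0.3027 atm.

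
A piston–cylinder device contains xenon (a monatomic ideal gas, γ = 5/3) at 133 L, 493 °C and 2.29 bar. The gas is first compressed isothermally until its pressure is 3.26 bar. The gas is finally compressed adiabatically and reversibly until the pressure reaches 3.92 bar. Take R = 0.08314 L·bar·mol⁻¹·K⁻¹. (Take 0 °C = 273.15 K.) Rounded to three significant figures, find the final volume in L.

Convert: T₁ = 766.1 K.
T constant ⇒ Boyle's law P V = const: T₂ = T₁; V₂ = V₁·(P₁/P₂) = 93.43 L.
Adiabatic (γ = 5/3), T V^(γ−1) and P V^γ constant: T₃ = T₂·(P₃/P₂)^((γ−1)/γ) = 824.8 K; V₃ = V₂·(P₂/P₃)^(1/γ) = 83.64 L.

V₃ ≈ 83.6 L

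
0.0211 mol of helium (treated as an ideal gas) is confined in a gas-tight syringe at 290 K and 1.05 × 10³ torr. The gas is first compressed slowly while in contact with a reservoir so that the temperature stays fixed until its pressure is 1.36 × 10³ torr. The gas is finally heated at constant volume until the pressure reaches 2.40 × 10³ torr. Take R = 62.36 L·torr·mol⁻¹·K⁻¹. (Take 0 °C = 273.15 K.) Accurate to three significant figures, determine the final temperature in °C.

From PV = nRT: V₁ = nRT₁/P₁ = 0.3634 L.
Isothermal, so P V is constant: T₂ = T₁; V₂ = V₁·(P₁/P₂) = 0.2806 L.
Isochoric, so P/T is constant: V₃ = V₂; T₃ = T₂·(P₃/P₂) = 511.8 K.

T₃ ≈ 239 °C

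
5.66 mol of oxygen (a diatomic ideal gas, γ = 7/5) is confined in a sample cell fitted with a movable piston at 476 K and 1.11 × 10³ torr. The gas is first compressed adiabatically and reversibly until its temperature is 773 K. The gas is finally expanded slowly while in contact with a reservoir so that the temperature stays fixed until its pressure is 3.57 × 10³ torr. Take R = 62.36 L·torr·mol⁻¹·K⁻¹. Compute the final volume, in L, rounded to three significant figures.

From PV = nRT: V₁ = nRT₁/P₁ = 151.4 L.
Reversible adiabatic, γ = 7/5: P₂ = P₁·(T₂/T₁)^(γ/(γ−1)) = 6058 torr; V₂ = V₁·(T₁/T₂)^(1/(γ−1)) = 45.04 L.
Isothermal, so P V is constant: T₃ = T₂; V₃ = V₂·(P₂/P₃) = 76.42 L.

V₃ ≈ 76.4 L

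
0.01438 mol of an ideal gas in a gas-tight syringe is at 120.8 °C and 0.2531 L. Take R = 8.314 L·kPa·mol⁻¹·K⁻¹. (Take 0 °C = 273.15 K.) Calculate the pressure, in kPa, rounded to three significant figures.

P ≈ 186 kPa

Convert: T = 393.95 K.
PV = nRT ⇒ P = nRT/V = (0.01438 × 8.314 × 393.95) / 0.2531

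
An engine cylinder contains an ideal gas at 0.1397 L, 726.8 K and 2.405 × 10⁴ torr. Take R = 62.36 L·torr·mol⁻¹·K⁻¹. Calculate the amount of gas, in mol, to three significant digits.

n ≈ 0.0741 mol

PV = nRT ⇒ n = PV/(RT) = (2.405e+04 × 0.1397) / (62.36 × 726.8)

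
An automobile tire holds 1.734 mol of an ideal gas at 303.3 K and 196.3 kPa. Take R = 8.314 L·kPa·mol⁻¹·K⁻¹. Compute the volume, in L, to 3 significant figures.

V ≈ 22.3 L

PV = nRT ⇒ V = nRT/P = (1.734 × 8.314 × 303.3) / 196.3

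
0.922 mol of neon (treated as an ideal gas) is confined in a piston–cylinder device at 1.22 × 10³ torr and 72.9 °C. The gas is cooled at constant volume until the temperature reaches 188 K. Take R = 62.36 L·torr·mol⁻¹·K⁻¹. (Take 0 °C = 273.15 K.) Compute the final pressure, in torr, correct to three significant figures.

P₂ ≈ 663 torr

Convert: T₁ = 346.0 K.
From PV = nRT: V₁ = nRT₁/P₁ = 16.31 L.
V constant ⇒ P ∝ T: V₂ = V₁; P₂ = P₁·(T₂/T₁) = 662.8 torr.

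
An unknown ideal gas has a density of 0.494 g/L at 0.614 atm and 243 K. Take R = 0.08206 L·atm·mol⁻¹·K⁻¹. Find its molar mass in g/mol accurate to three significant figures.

ρ = PM/(RT) ⇒ M = ρRT/P = (0.494 × 0.08206 × 243.0) / 0.614

M ≈ 16.0 g/mol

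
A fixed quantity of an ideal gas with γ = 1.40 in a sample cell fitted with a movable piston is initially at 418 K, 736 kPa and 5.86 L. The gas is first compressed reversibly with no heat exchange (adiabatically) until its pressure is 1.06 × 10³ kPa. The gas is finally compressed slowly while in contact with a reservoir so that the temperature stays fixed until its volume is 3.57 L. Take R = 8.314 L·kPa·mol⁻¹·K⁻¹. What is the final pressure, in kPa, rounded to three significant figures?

P₃ ≈ 1.34e+03 kPa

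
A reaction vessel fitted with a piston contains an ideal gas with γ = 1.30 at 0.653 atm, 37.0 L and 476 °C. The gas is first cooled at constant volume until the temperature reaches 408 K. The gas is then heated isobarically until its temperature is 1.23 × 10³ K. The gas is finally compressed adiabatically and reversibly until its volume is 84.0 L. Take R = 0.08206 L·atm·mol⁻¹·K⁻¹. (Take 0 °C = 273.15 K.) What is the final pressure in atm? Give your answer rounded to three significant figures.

Convert: T₁ = 749.1 K.
V constant ⇒ P ∝ T: V₂ = V₁; P₂ = P₁·(T₂/T₁) = 0.3556 atm.
P constant ⇒ V ∝ T: P₃ = P₂; V₃ = V₂·(T₃/T₂) = 111.5 L.
Adiabatic (γ = 1.30), T V^(γ−1) and P V^γ constant: T₄ = T₃·(V₃/V₄)^(γ−1) = 1339 K; P₄ = P₃·(V₃/V₄)^γ = 0.5142 atm.

P₄ ≈ 0.514 atm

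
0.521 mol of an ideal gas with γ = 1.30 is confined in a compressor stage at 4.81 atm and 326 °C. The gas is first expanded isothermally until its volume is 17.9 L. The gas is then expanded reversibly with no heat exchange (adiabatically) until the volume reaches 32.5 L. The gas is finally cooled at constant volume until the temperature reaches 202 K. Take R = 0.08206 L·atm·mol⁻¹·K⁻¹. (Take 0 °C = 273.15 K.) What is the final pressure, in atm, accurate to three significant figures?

Convert: T₁ = 599.1 K.
From PV = nRT: V₁ = nRT₁/P₁ = 5.325 L.
T constant ⇒ Boyle's law P V = const: T₂ = T₁; P₂ = P₁·(V₁/V₂) = 1.431 atm.
Adiabatic (γ = 1.30), T V^(γ−1) and P V^γ constant: T₃ = T₂·(V₂/V₃)^(γ−1) = 501.0 K; P₃ = P₂·(V₂/V₃)^γ = 0.6590 atm.
Isochoric, so P/T is constant: V₄ = V₃; P₄ = P₃·(T₄/T₃) = 0.2657 atm.

P₄ ≈ 0.266 atm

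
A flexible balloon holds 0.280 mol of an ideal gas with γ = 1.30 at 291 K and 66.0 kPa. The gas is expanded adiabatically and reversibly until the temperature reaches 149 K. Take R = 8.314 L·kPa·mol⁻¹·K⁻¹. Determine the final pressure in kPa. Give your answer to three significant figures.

From PV = nRT: V₁ = nRT₁/P₁ = 10.26 L.
Adiabatic (γ = 1.30), T V^(γ−1) and P V^γ constant: P₂ = P₁·(T₂/T₁)^(γ/(γ−1)) = 3.629 kPa; V₂ = V₁·(T₁/T₂)^(1/(γ−1)) = 95.57 L.

P₂ ≈ 3.63 kPa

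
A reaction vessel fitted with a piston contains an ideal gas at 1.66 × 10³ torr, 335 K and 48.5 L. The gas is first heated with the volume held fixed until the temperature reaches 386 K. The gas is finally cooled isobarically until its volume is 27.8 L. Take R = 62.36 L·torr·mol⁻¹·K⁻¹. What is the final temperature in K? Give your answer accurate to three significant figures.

V constant ⇒ P ∝ T: V₂ = V₁; P₂ = P₁·(T₂/T₁) = 1913 torr.
P constant ⇒ V ∝ T: P₃ = P₂; T₃ = T₂·(V₃/V₂) = 221.3 K.

T₃ ≈ 221 K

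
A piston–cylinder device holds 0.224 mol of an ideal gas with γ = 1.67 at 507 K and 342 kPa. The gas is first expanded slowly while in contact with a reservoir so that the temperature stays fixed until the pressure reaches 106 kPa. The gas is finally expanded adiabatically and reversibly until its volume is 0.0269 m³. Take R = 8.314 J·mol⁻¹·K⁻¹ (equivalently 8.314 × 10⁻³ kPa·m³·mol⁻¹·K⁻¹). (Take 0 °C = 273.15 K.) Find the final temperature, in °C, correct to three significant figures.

T₃ ≈ -31.4 °C

From PV = nRT: V₁ = nRT₁/P₁ = 0.002761 m³.
T constant ⇒ Boyle's law P V = const: T₂ = T₁; V₂ = V₁·(P₁/P₂) = 0.008908 m³.
Adiabatic (γ = 1.67), T V^(γ−1) and P V^γ constant: T₃ = T₂·(V₂/V₃)^(γ−1) = 241.8 K; P₃ = P₂·(V₂/V₃)^γ = 16.74 kPa.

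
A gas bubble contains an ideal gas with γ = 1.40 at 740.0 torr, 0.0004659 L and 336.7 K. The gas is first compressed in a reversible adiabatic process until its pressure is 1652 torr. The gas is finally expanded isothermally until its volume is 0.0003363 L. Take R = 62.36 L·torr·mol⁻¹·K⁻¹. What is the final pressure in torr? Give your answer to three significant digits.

P₃ ≈ 1.29e+03 torr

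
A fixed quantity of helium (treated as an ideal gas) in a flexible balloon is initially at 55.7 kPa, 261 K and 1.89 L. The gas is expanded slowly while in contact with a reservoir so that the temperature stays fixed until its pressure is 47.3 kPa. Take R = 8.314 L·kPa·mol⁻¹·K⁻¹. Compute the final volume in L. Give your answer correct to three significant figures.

V₂ ≈ 2.23 L

T constant ⇒ Boyle's law P V = const: T₂ = T₁; V₂ = V₁·(P₁/P₂) = 2.226 L.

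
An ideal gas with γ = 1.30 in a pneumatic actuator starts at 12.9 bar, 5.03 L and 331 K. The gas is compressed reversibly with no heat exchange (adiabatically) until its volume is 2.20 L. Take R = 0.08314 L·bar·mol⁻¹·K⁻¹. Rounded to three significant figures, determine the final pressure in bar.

P₂ ≈ 37.8 bar

Reversible adiabatic, γ = 1.30: T₂ = T₁·(V₁/V₂)^(γ−1) = 424.2 K; P₂ = P₁·(V₁/V₂)^γ = 37.80 bar.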